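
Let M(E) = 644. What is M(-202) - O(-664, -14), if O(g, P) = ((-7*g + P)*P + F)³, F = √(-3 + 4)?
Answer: 273043669922519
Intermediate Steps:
F = 1 (F = √1 = 1)
O(g, P) = (1 + P*(P - 7*g))³ (O(g, P) = ((-7*g + P)*P + 1)³ = ((P - 7*g)*P + 1)³ = (P*(P - 7*g) + 1)³ = (1 + P*(P - 7*g))³)
M(-202) - O(-664, -14) = 644 - (1 + (-14)² - 7*(-14)*(-664))³ = 644 - (1 + 196 - 65072)³ = 644 - 1*(-64875)³ = 644 - 1*(-273043669921875) = 644 + 273043669921875 = 273043669922519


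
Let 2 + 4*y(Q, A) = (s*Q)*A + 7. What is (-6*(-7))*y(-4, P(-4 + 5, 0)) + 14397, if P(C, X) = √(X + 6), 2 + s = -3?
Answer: 28899/2 + 210*√6 ≈ 14964.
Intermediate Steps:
s = -5 (s = -2 - 3 = -5)
P(C, X) = √(6 + X)
y(Q, A) = 5/4 - 5*A*Q/4 (y(Q, A) = -½ + ((-5*Q)*A + 7)/4 = -½ + (-5*A*Q + 7)/4 = -½ + (7 - 5*A*Q)/4 = -½ + (7/4 - 5*A*Q/4) = 5/4 - 5*A*Q/4)
(-6*(-7))*y(-4, P(-4 + 5, 0)) + 14397 = (-6*(-7))*(5/4 - 5/4*√(6 + 0)*(-4)) + 14397 = 42*(5/4 - 5/4*√6*(-4)) + 14397 = 42*(5/4 + 5*√6) + 14397 = (105/2 + 210*√6) + 14397 = 28899/2 + 210*√6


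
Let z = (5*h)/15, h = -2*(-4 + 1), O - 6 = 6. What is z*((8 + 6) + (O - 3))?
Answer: 46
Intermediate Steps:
O = 12 (O = 6 + 6 = 12)
h = 6 (h = -2*(-3) = 6)
z = 2 (z = (5*6)/15 = 30*(1/15) = 2)
z*((8 + 6) + (O - 3)) = 2*((8 + 6) + (12 - 3)) = 2*(14 + 9) = 2*23 = 46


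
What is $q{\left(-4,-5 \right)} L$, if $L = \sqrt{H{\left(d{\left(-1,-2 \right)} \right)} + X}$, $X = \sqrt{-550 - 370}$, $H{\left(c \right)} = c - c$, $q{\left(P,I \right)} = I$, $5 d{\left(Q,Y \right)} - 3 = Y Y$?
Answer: $- 5 \cdot 2^{\frac{3}{4}} \sqrt[4]{115} \sqrt{i} \approx -19.472 - 19.472 i$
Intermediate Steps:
$d{\left(Q,Y \right)} = \frac{3}{5} + \frac{Y^{2}}{5}$ ($d{\left(Q,Y \right)} = \frac{3}{5} + \frac{Y Y}{5} = \frac{3}{5} + \frac{Y^{2}}{5}$)
$H{\left(c \right)} = 0$
$X = 2 i \sqrt{230}$ ($X = \sqrt{-920} = 2 i \sqrt{230} \approx 30.332 i$)
$L = 2^{\frac{3}{4}} \sqrt[4]{115} \sqrt{i}$ ($L = \sqrt{0 + 2 i \sqrt{230}} = \sqrt{2 i \sqrt{230}} = 2^{\frac{3}{4}} \sqrt[4]{115} \sqrt{i} \approx 3.8943 + 3.8943 i$)
$q{\left(-4,-5 \right)} L = - 5 \cdot 2^{\frac{3}{4}} \sqrt[4]{115} \sqrt{i}$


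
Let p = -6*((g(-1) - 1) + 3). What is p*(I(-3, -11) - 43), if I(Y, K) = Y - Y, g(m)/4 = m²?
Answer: 1548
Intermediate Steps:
g(m) = 4*m²
I(Y, K) = 0
p = -36 (p = -6*((4*(-1)² - 1) + 3) = -6*((4*1 - 1) + 3) = -6*((4 - 1) + 3) = -6*(3 + 3) = -6*6 = -36)
p*(I(-3, -11) - 43) = -36*(0 - 43) = -36*(-43) = 1548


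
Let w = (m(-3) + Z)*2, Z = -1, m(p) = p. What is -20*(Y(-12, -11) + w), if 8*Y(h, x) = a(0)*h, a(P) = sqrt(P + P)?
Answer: 160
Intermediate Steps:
a(P) = sqrt(2)*sqrt(P) (a(P) = sqrt(2*P) = sqrt(2)*sqrt(P))
Y(h, x) = 0 (Y(h, x) = ((sqrt(2)*sqrt(0))*h)/8 = ((sqrt(2)*0)*h)/8 = (0*h)/8 = (1/8)*0 = 0)
w = -8 (w = (-3 - 1)*2 = -4*2 = -8)
-20*(Y(-12, -11) + w) = -20*(0 - 8) = -20*(-8) = 160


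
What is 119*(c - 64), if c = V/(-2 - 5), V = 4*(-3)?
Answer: -7412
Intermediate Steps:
V = -12
c = 12/7 (c = -12/(-2 - 5) = -12/(-7) = -12*(-⅐) = 12/7 ≈ 1.7143)
119*(c - 64) = 119*(12/7 - 64) = 119*(-436/7) = -7412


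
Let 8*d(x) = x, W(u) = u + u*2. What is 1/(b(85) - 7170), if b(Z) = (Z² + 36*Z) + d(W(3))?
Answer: 8/24929 ≈ 0.00032091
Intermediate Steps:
W(u) = 3*u (W(u) = u + 2*u = 3*u)
d(x) = x/8
b(Z) = 9/8 + Z² + 36*Z (b(Z) = (Z² + 36*Z) + (3*3)/8 = (Z² + 36*Z) + (⅛)*9 = (Z² + 36*Z) + 9/8 = 9/8 + Z² + 36*Z)
1/(b(85) - 7170) = 1/((9/8 + 85² + 36*85) - 7170) = 1/((9/8 + 7225 + 3060) - 7170) = 1/(82289/8 - 7170) = 1/(24929/8) = 8/24929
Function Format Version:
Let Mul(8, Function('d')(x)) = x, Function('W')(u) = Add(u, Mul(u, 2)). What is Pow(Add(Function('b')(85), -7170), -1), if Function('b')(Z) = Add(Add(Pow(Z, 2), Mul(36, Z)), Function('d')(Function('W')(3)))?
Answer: Rational(8, 24929) ≈ 0.00032091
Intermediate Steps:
Function('W')(u) = Mul(3, u) (Function('W')(u) = Add(u, Mul(2, u)) = Mul(3, u))
Function('d')(x) = Mul(Rational(1, 8), x)
Function('b')(Z) = Add(Rational(9, 8), Pow(Z, 2), Mul(36, Z)) (Function('b')(Z) = Add(Add(Pow(Z, 2), Mul(36, Z)), Mul(Rational(1, 8), Mul(3, 3))) = Add(Add(Pow(Z, 2), Mul(36, Z)), Mul(Rational(1, 8), 9)) = Add(Add(Pow(Z, 2), Mul(36, Z)), Rational(9, 8)) = Add(Rational(9, 8), Pow(Z, 2), Mul(36, Z)))
Pow(Add(Function('b')(85), -7170), -1) = Pow(Add(Add(Rational(9, 8), Pow(85, 2), Mul(36, 85)), -7170), -1) = Pow(Add(Add(Rational(9, 8), 7225, 3060), -7170), -1) = Pow(Add(Rational(82289, 8), -7170), -1) = Pow(Rational(24929, 8), -1) = Rational(8, 24929)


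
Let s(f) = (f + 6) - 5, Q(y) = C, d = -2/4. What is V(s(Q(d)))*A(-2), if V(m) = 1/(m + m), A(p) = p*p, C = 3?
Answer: ½ ≈ 0.50000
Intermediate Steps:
d = -½ (d = -2*¼ = -½ ≈ -0.50000)
A(p) = p²
Q(y) = 3
s(f) = 1 + f (s(f) = (6 + f) - 5 = 1 + f)
V(m) = 1/(2*m)
V(s(Q(d)))*A(-2) = (1/(2*(1 + 3)))*(-2)² = ((½)/4)*4 = ((½)*(¼))*4 = (⅛)*4 = ½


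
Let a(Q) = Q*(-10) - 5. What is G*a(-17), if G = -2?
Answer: -330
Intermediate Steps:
a(Q) = -5 - 10*Q (a(Q) = -10*Q - 5 = -5 - 10*Q)
G*a(-17) = -2*(-5 - 10*(-17)) = -2*(-5 + 170) = -2*165 = -330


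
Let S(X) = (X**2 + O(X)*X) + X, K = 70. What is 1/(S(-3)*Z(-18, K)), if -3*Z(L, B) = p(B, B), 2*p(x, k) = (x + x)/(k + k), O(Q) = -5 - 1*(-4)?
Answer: -2/3 ≈ -0.66667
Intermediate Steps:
O(Q) = -1 (O(Q) = -5 + 4 = -1)
p(x, k) = x/(2*k) (p(x, k) = ((x + x)/(k + k))/2 = ((2*x)/((2*k)))/2 = ((2*x)*(1/(2*k)))/2 = (x/k)/2 = x/(2*k))
Z(L, B) = -1/6 (Z(L, B) = -B/(6*B) = -1/3*1/2 = -1/6)
S(X) = X**2 (S(X) = (X**2 - X) + X = X**2)
1/(S(-3)*Z(-18, K)) = 1/((-3)**2*(-1/6)) = 1/(9*(-1/6)) = 1/(-3/2) = -2/3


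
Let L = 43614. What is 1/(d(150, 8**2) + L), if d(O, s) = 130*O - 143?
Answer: 1/62971 ≈ 1.5880e-5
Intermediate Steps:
d(O, s) = -143 + 130*O
1/(d(150, 8**2) + L) = 1/((-143 + 130*150) + 43614) = 1/((-143 + 19500) + 43614) = 1/(19357 + 43614) = 1/62971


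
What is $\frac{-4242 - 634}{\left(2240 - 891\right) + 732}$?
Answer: $- \frac{4876}{2081} \approx -2.3431$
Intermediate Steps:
$\frac{-4242 - 634}{\left(2240 - 891\right) + 732} = - \frac{4876}{1349 + 732} = - \frac{4876}{2081}$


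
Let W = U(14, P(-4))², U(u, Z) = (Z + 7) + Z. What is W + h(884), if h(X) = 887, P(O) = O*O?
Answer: 2408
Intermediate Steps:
P(O) = O²
U(u, Z) = 7 + 2*Z (U(u, Z) = (7 + Z) + Z = 7 + 2*Z)
W = 1521 (W = (7 + 2*(-4)²)² = (7 + 2*16)² = (7 + 32)² = 39² = 1521)
W + h(884) = 1521 + 887 = 2408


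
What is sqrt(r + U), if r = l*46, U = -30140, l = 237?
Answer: I*sqrt(19238) ≈ 138.7*I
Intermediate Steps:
r = 10902 (r = 237*46 = 10902)
sqrt(r + U) = sqrt(10902 - 30140) = sqrt(-19238) = I*sqrt(19238)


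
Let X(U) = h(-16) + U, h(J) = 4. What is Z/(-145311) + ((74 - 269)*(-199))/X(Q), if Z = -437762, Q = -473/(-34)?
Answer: 63995190376/29498133 ≈ 2169.5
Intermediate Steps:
Q = 473/34 (Q = -473*(-1/34) = 473/34 ≈ 13.912)
X(U) = 4 + U
Z/(-145311) + ((74 - 269)*(-199))/X(Q) = -437762/(-145311) + ((74 - 269)*(-199))/(4 + 473/34) = -437762*(-1/145311) + (-195*(-199))/(609/34) = 437762/145311 + 38805*(34/609) = 437762/145311 + 439790/203 = 63995190376/29498133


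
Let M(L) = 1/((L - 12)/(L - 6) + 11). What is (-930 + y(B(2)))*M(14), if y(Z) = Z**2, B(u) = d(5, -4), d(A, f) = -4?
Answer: -3656/45 ≈ -81.244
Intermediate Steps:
B(u) = -4
M(L) = 1/(11 + (-12 + L)/(-6 + L)) (M(L) = 1/((-12 + L)/(-6 + L) + 11) = 1/(11 + (-12 + L)/(-6 + L)))
(-930 + y(B(2)))*M(14) = (-930 + (-4)**2)*((-6 + 14)/(6*(-13 + 2*14))) = (-930 + 16)*((1/6)*8/(-13 + 28)) = -457*8/(3*15) = -914*4/45 = -3656/45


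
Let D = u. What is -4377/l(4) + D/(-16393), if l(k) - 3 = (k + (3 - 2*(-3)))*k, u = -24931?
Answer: -70380956/901615 ≈ -78.061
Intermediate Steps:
D = -24931
l(k) = 3 + k*(9 + k) (l(k) = 3 + (k + (3 - 2*(-3)))*k = 3 + (k + (3 + 6))*k = 3 + (k + 9)*k = 3 + (9 + k)*k = 3 + k*(9 + k))
-4377/l(4) + D/(-16393) = -4377/(3 + 4² + 9*4) - 24931/(-16393) = -4377/(3 + 16 + 36) - 24931*(-1/16393) = -4377/55 + 24931/16393 = -70380956/901615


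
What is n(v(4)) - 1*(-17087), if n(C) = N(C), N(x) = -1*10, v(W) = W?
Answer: 17077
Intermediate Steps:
N(x) = -10
n(C) = -10
n(v(4)) - 1*(-17087) = -10 - 1*(-17087) = -10 + 17087 = 17077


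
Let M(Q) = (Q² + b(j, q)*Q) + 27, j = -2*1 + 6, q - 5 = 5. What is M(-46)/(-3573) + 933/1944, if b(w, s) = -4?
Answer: -44077/257256 ≈ -0.17134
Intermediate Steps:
q = 10 (q = 5 + 5 = 10)
j = 4 (j = -2 + 6 = 4)
M(Q) = 27 + Q² - 4*Q (M(Q) = (Q² - 4*Q) + 27 = 27 + Q² - 4*Q)
M(-46)/(-3573) + 933/1944 = (27 + (-46)² - 4*(-46))/(-3573) + 933/1944 = (27 + 2116 + 184)*(-1/3573) + 933*(1/1944) = 2327*(-1/3573) + 311/648 = -2327/3573 + 311/648 = -44077/257256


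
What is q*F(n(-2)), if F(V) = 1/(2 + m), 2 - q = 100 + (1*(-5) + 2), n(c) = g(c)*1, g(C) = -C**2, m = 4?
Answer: -95/6 ≈ -15.833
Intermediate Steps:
n(c) = -c**2 (n(c) = -c**2*1 = -c**2)
q = -95 (q = 2 - (100 + (1*(-5) + 2)) = 2 - (100 + (-5 + 2)) = 2 - (100 - 3) = 2 - 1*97 = 2 - 97 = -95)
F(V) = 1/6 (F(V) = 1/(2 + 4) = 1/6)
q*F(n(-2)) = -95*1/6 = -95/6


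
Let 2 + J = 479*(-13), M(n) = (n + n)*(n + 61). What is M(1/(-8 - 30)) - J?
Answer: 4495021/722 ≈ 6225.8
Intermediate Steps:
M(n) = 2*n*(61 + n) (M(n) = (2*n)*(61 + n) = 2*n*(61 + n))
J = -6229 (J = -2 + 479*(-13) = -2 - 6227 = -6229)
M(1/(-8 - 30)) - J = 2*(61 + 1/(-8 - 30))/(-8 - 30) - 1*(-6229) = 2*(61 + 1/(-38))/(-38) + 6229 = 2*(-1/38)*(61 - 1/38) + 6229 = 2*(-1/38)*(2317/38) + 6229 = -2317/722 + 6229 = 4495021/722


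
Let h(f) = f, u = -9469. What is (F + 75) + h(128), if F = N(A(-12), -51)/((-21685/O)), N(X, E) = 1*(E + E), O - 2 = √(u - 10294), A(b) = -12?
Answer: 4402259/21685 + 102*I*√19763/21685 ≈ 203.01 + 0.66125*I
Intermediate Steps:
O = 2 + I*√19763 (O = 2 + √(-9469 - 10294) = 2 + √(-19763) = 2 + I*√19763 ≈ 2.0 + 140.58*I)
N(X, E) = 2*E (N(X, E) = 1*(2*E) = 2*E)
F = 204/21685 + 102*I*√19763/21685 (F = (2*(-51))/((-21685/(2 + I*√19763))) = -102*(-2/21685 - I*√19763/21685) = 204/21685 + 102*I*√19763/21685 ≈ 0.0094074 + 0.66125*I)
(F + 75) + h(128) = ((204/21685 + 102*I*√19763/21685) + 75) + 128 = (1626579/21685 + 102*I*√19763/21685) + 128 = 4402259/21685 + 102*I*√19763/21685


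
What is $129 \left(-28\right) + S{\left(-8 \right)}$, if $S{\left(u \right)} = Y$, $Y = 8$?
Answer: $-3604$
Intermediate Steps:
$S{\left(u \right)} = 8$
$129 \left(-28\right) + S{\left(-8 \right)} = 129 \left(-28\right) + 8 = -3612 + 8 = -3604$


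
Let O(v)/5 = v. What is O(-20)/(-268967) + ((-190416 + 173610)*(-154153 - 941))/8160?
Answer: 58422092709149/182897560 ≈ 3.1943e+5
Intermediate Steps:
O(v) = 5*v
O(-20)/(-268967) + ((-190416 + 173610)*(-154153 - 941))/8160 = (5*(-20))/(-268967) + ((-190416 + 173610)*(-154153 - 941))/8160 = -100*(-1/268967) - 16806*(-155094)*(1/8160) = 100/268967 + 2606509764*(1/8160) = 100/268967 + 217209147/680 = 58422092709149/182897560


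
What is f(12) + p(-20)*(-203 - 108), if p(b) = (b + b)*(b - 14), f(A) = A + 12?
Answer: -422936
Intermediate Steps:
f(A) = 12 + A
p(b) = 2*b*(-14 + b) (p(b) = (2*b)*(-14 + b) = 2*b*(-14 + b))
f(12) + p(-20)*(-203 - 108) = (12 + 12) + (2*(-20)*(-14 - 20))*(-203 - 108) = 24 + (2*(-20)*(-34))*(-311) = 24 + 1360*(-311) = 24 - 422960 = -422936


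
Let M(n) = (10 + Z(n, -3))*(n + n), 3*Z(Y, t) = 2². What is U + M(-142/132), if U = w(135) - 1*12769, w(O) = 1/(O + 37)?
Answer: -217845641/17028 ≈ -12793.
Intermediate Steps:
w(O) = 1/(37 + O)
Z(Y, t) = 4/3 (Z(Y, t) = (⅓)*2² = (⅓)*4 = 4/3)
U = -2196267/172 (U = 1/(37 + 135) - 1*12769 = 1/172 - 12769 = -2196267/172 ≈ -12769.)
M(n) = 68*n/3 (M(n) = (10 + 4/3)*(n + n) = 34*(2*n)/3 = 68*n/3)
U + M(-142/132) = -2196267/172 + 68*(-142/132)/3 = -2196267/172 + 68*(-142*1/132)/3 = -2196267/172 + (68/3)*(-71/66) = -2196267/172 - 2414/99 = -217845641/17028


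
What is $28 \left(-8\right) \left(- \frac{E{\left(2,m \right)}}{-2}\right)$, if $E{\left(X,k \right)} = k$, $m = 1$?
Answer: $-112$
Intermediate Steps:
$28 \left(-8\right) \left(- \frac{E{\left(2,m \right)}}{-2}\right) = 28 \left(-8\right) \left(- \frac{1}{-2}\right) = - 224 \left(- \frac{1 \left(-1\right)}{2}\right) = - 224 \left(\left(-1\right) \left(- \frac{1}{2}\right)\right) = \left(-224\right) \frac{1}{2} = -112$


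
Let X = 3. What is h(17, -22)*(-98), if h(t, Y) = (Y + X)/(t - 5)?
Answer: 931/6 ≈ 155.17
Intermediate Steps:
h(t, Y) = (3 + Y)/(-5 + t) (h(t, Y) = (Y + 3)/(t - 5) = (3 + Y)/(-5 + t))
h(17, -22)*(-98) = ((3 - 22)/(-5 + 17))*(-98) = (-19/12)*(-98) = ((1/12)*(-19))*(-98) = -19/12*(-98) = 931/6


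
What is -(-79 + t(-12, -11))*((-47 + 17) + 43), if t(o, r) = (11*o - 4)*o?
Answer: -20189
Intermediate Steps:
t(o, r) = o*(-4 + 11*o) (t(o, r) = (-4 + 11*o)*o = o*(-4 + 11*o))
-(-79 + t(-12, -11))*((-47 + 17) + 43) = -(-79 - 12*(-4 + 11*(-12)))*((-47 + 17) + 43) = -(-79 - 12*(-4 - 132))*(-30 + 43) = -(-79 - 12*(-136))*13 = -(-79 + 1632)*13 = -1553*13 = -1*20189 = -20189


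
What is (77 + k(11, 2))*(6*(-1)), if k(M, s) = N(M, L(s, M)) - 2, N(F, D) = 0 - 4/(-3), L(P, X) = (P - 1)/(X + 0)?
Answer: -458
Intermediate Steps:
L(P, X) = (-1 + P)/X
N(F, D) = 4/3 (N(F, D) = 0 - 4*(-1)/3 = 0 - 1*(-4/3) = 0 + 4/3 = 4/3)
k(M, s) = -2/3 (k(M, s) = 4/3 - 2 = -2/3)
(77 + k(11, 2))*(6*(-1)) = (77 - 2/3)*(6*(-1)) = (229/3)*(-6) = -458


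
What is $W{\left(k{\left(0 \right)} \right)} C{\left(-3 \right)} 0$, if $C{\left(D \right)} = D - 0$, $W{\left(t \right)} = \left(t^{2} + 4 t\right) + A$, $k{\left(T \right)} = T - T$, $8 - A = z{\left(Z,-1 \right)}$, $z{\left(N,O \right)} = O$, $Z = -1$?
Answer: $0$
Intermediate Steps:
$A = 9$ ($A = 8 - -1 = 8 + 1 = 9$)
$k{\left(T \right)} = 0$
$W{\left(t \right)} = 9 + t^{2} + 4 t$ ($W{\left(t \right)} = \left(t^{2} + 4 t\right) + 9 = 9 + t^{2} + 4 t$)
$C{\left(D \right)} = D$ ($C{\left(D \right)} = D + 0 = D$)
$W{\left(k{\left(0 \right)} \right)} C{\left(-3 \right)} 0 = \left(9 + 0^{2} + 4 \cdot 0\right) \left(-3\right) 0 = \left(9 + 0 + 0\right) \left(-3\right) 0 = 9 \left(-3\right) 0 = \left(-27\right) 0 = 0$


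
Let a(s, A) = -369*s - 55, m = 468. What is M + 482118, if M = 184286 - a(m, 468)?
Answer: 839151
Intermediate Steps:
a(s, A) = -55 - 369*s
M = 357033 (M = 184286 - (-55 - 369*468) = 184286 - (-55 - 172692) = 184286 - 1*(-172747) = 184286 + 172747 = 357033)
M + 482118 = 357033 + 482118 = 839151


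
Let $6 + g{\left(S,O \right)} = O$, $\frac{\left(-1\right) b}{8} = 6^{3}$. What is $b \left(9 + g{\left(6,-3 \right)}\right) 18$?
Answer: $0$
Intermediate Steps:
$b = -1728$ ($b = - 8 \cdot 6^{3} = \left(-8\right) 216 = -1728$)
$g{\left(S,O \right)} = -6 + O$
$b \left(9 + g{\left(6,-3 \right)}\right) 18 = - 1728 \left(9 - 9\right) 18 = \left(-1728\right) 0 \cdot 18 = 0 \cdot 18 = 0$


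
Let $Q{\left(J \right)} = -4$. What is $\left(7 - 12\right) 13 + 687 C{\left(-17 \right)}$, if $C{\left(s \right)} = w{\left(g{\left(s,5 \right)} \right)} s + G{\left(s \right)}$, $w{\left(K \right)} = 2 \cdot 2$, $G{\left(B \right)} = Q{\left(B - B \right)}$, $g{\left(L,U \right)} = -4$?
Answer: $-49529$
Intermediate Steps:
$G{\left(B \right)} = -4$
$w{\left(K \right)} = 4$
$C{\left(s \right)} = -4 + 4 s$ ($C{\left(s \right)} = 4 s - 4 = -4 + 4 s$)
$\left(7 - 12\right) 13 + 687 C{\left(-17 \right)} = \left(7 - 12\right) 13 + 687 \left(-4 + 4 \left(-17\right)\right) = \left(7 - 12\right) 13 + 687 \left(-4 - 68\right) = \left(-5\right) 13 + 687 \left(-72\right) = -65 - 49464 = -49529$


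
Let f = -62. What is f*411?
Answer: -25482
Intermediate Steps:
f*411 = -62*411 = -25482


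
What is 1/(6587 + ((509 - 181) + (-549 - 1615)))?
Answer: 1/4751 ≈ 0.00021048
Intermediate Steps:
1/(6587 + ((509 - 181) + (-549 - 1615))) = 1/(6587 + (328 - 2164)) = 1/(6587 - 1836) = 1/4751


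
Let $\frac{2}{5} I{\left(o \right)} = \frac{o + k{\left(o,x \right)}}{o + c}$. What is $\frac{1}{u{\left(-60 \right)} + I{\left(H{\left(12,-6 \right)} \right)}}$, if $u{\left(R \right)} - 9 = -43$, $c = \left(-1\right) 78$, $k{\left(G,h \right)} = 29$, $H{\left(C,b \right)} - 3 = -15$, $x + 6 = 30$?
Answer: $- \frac{36}{1241} \approx -0.029009$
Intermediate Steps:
$x = 24$ ($x = -6 + 30 = 24$)
$H{\left(C,b \right)} = -12$ ($H{\left(C,b \right)} = 3 - 15 = -12$)
$c = -78$
$u{\left(R \right)} = -34$ ($u{\left(R \right)} = 9 - 43 = -34$)
$I{\left(o \right)} = \frac{5 \left(29 + o\right)}{2 \left(-78 + o\right)}$ ($I{\left(o \right)} = \frac{5 \frac{o + 29}{o - 78}}{2} = \frac{5 \frac{29 + o}{-78 + o}}{2} = \frac{5 \left(29 + o\right)}{2 \left(-78 + o\right)}$)
$\frac{1}{u{\left(-60 \right)} + I{\left(H{\left(12,-6 \right)} \right)}} = \frac{1}{-34 + \frac{5 \left(29 - 12\right)}{2 \left(-78 - 12\right)}} = \frac{1}{-34 + \frac{5}{2} \frac{1}{-90} \cdot 17} = \frac{1}{-34 + \frac{5}{2} \left(- \frac{1}{90}\right) 17} = \frac{1}{-34 - \frac{17}{36}} = \frac{1}{- \frac{1241}{36}} = - \frac{36}{1241}$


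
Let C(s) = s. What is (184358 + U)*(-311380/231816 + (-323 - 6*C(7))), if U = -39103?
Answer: -3083916894025/57954 ≈ -5.3213e+7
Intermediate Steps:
(184358 + U)*(-311380/231816 + (-323 - 6*C(7))) = (184358 - 39103)*(-311380/231816 + (-323 - 6*7)) = 145255*(-311380*1/231816 + (-323 - 42)) = 145255*(-77845/57954 - 365) = 145255*(-21231055/57954) = -3083916894025/57954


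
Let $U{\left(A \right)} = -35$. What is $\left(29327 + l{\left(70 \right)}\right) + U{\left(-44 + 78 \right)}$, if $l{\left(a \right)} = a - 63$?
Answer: $29299$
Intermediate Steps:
$l{\left(a \right)} = -63 + a$
$\left(29327 + l{\left(70 \right)}\right) + U{\left(-44 + 78 \right)} = \left(29327 + \left(-63 + 70\right)\right) - 35 = \left(29327 + 7\right) - 35 = 29334 - 35 = 29299$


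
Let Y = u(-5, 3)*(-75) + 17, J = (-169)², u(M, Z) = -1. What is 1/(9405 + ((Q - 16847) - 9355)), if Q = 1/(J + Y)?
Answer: -28653/481284440 ≈ -5.9534e-5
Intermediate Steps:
J = 28561
Y = 92 (Y = -1*(-75) + 17 = 75 + 17 = 92)
Q = 1/28653 (Q = 1/(28561 + 92) = 1/28653 ≈ 3.4900e-5)
1/(9405 + ((Q - 16847) - 9355)) = 1/(9405 + ((1/28653 - 16847) - 9355)) = 1/(9405 + (-482717090/28653 - 9355)) = 1/(9405 - 750765905/28653) = 1/(-481284440/28653) = -28653/481284440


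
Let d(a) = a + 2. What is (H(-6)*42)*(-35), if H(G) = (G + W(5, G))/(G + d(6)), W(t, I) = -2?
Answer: 5880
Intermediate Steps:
d(a) = 2 + a
H(G) = (-2 + G)/(8 + G) (H(G) = (G - 2)/(G + (2 + 6)) = (-2 + G)/(G + 8) = (-2 + G)/(8 + G))
(H(-6)*42)*(-35) = (((-2 - 6)/(8 - 6))*42)*(-35) = ((-8/2)*42)*(-35) = (((½)*(-8))*42)*(-35) = -4*42*(-35) = -168*(-35) = 5880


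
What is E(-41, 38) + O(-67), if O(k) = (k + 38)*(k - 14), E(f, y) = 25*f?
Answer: 1324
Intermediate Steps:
O(k) = (-14 + k)*(38 + k) (O(k) = (38 + k)*(-14 + k) = (-14 + k)*(38 + k))
E(-41, 38) + O(-67) = 25*(-41) + (-532 + (-67)² + 24*(-67)) = -1025 + (-532 + 4489 - 1608) = -1025 + 2349 = 1324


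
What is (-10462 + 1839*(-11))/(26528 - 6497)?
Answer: -30691/20031 ≈ -1.5322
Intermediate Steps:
(-10462 + 1839*(-11))/(26528 - 6497) = (-10462 - 20229)/20031 = -30691*1/20031 = -30691/20031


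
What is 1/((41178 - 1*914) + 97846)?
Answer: 1/138110 ≈ 7.2406e-6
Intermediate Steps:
1/((41178 - 1*914) + 97846) = 1/((41178 - 914) + 97846) = 1/(40264 + 97846) = 1/138110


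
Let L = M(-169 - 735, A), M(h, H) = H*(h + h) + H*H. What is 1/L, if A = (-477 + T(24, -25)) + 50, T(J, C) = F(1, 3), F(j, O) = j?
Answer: 1/951684 ≈ 1.0508e-6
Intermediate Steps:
T(J, C) = 1
A = -426 (A = (-477 + 1) + 50 = -476 + 50 = -426)
M(h, H) = H**2 + 2*H*h (M(h, H) = H*(2*h) + H**2 = 2*H*h + H**2 = H**2 + 2*H*h)
L = 951684 (L = -426*(-426 + 2*(-169 - 735)) = -426*(-426 + 2*(-904)) = -426*(-426 - 1808) = -426*(-2234) = 951684)
1/L = 1/951684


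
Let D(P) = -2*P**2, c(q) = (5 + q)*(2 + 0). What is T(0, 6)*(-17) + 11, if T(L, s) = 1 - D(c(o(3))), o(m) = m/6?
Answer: -4120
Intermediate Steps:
o(m) = m/6 (o(m) = m*(1/6) = m/6)
c(q) = 10 + 2*q (c(q) = (5 + q)*2 = 10 + 2*q)
T(L, s) = 243 (T(L, s) = 1 - (-2)*(10 + 2*((1/6)*3))**2 = 1 - (-2)*(10 + 2*(1/2))**2 = 1 - (-2)*(10 + 1)**2 = 1 - (-2)*11**2 = 1 - (-2)*121 = 1 - 1*(-242) = 1 + 242 = 243)
T(0, 6)*(-17) + 11 = 243*(-17) + 11 = -4131 + 11 = -4120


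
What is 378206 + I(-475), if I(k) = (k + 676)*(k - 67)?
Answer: 269264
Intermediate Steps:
I(k) = (-67 + k)*(676 + k) (I(k) = (676 + k)*(-67 + k) = (-67 + k)*(676 + k))
378206 + I(-475) = 378206 + (-45292 + (-475)² + 609*(-475)) = 378206 + (-45292 + 225625 - 289275) = 378206 - 108942 = 269264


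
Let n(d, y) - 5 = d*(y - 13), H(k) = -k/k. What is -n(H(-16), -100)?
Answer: -118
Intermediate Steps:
H(k) = -1 (H(k) = -1*1 = -1)
n(d, y) = 5 + d*(-13 + y) (n(d, y) = 5 + d*(y - 13) = 5 + d*(-13 + y))
-n(H(-16), -100) = -(5 - 13*(-1) - 1*(-100)) = -(5 + 13 + 100) = -1*118 = -118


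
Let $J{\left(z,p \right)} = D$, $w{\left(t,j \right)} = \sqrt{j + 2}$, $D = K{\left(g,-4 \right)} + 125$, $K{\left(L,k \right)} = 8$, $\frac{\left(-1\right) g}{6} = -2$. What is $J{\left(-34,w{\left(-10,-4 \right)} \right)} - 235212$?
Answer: $-235079$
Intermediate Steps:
$g = 12$ ($g = \left(-6\right) \left(-2\right) = 12$)
$D = 133$ ($D = 8 + 125 = 133$)
$w{\left(t,j \right)} = \sqrt{2 + j}$
$J{\left(z,p \right)} = 133$
$J{\left(-34,w{\left(-10,-4 \right)} \right)} - 235212 = 133 - 235212 = -235079$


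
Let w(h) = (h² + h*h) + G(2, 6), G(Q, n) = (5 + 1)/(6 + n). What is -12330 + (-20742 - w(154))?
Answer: -161009/2 ≈ -80505.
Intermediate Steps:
G(Q, n) = 6/(6 + n)
w(h) = ½ + 2*h² (w(h) = (h² + h*h) + 6/(6 + 6) = (h² + h²) + 6/12 = 2*h² + 6*(1/12) = 2*h² + ½ = ½ + 2*h²)
-12330 + (-20742 - w(154)) = -12330 + (-20742 - (½ + 2*154²)) = -12330 + (-20742 - (½ + 2*23716)) = -12330 + (-20742 - (½ + 47432)) = -12330 + (-20742 - 1*94865/2) = -12330 + (-20742 - 94865/2) = -12330 - 136349/2 = -161009/2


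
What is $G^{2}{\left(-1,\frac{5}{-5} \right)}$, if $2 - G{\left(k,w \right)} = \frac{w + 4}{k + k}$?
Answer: $\frac{49}{4} \approx 12.25$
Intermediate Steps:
$G{\left(k,w \right)} = 2 - \frac{4 + w}{2 k}$ ($G{\left(k,w \right)} = 2 - \frac{w + 4}{k + k} = 2 - \frac{4 + w}{2 k}$)
$G^{2}{\left(-1,\frac{5}{-5} \right)} = \left(\frac{-4 - \frac{5}{-5} + 4 \left(-1\right)}{2 \left(-1\right)}\right)^{2} = \left(\frac{1}{2} \left(-1\right) \left(-4 - 5 \left(- \frac{1}{5}\right) - 4\right)\right)^{2} = \left(\frac{1}{2} \left(-1\right) \left(-4 - -1 - 4\right)\right)^{2} = \left(\frac{1}{2} \left(-1\right) \left(-4 + 1 - 4\right)\right)^{2} = \left(\frac{1}{2} \left(-1\right) \left(-7\right)\right)^{2} = \left(\frac{7}{2}\right)^{2} = \frac{49}{4}$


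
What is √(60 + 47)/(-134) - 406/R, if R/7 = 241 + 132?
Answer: -58/373 - √107/134 ≈ -0.23269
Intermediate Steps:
R = 2611 (R = 7*(241 + 132) = 7*373 = 2611)
√(60 + 47)/(-134) - 406/R = √(60 + 47)/(-134) - 406/2611 = √107*(-1/134) - 406*1/2611 = -√107/134 - 58/373 = -58/373 - √107/134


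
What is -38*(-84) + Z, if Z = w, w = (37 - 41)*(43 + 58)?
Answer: 2788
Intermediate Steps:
w = -404 (w = -4*101 = -404)
Z = -404
-38*(-84) + Z = -38*(-84) - 404 = 3192 - 404 = 2788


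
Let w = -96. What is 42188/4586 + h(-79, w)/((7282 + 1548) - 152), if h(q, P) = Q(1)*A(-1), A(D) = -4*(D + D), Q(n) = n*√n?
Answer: 91536038/9949327 ≈ 9.2002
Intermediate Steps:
Q(n) = n^(3/2)
A(D) = -8*D
h(q, P) = 8 (h(q, P) = 1^(3/2)*(-8*(-1)) = 1*8 = 8)
42188/4586 + h(-79, w)/((7282 + 1548) - 152) = 42188/4586 + 8/((7282 + 1548) - 152) = 42188*(1/4586) + 8/(8830 - 152) = 21094/2293 + 8/8678 = 21094/2293 + 8*(1/8678) = 21094/2293 + 4/4339 = 91536038/9949327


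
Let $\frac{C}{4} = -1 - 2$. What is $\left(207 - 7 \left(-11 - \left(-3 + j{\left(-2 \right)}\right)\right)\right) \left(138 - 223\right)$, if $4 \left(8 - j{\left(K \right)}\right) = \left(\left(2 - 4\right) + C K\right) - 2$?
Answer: $-24140$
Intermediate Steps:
$C = -12$ ($C = 4 \left(-1 - 2\right) = 4 \left(-3\right) = -12$)
$j{\left(K \right)} = 9 + 3 K$ ($j{\left(K \right)} = 8 - \frac{\left(\left(2 - 4\right) - 12 K\right) - 2}{4} = 8 - \frac{\left(-2 - 12 K\right) - 2}{4} = 8 - \frac{-4 - 12 K}{4} = 8 + \left(1 + 3 K\right) = 9 + 3 K$)
$\left(207 - 7 \left(-11 - \left(-3 + j{\left(-2 \right)}\right)\right)\right) \left(138 - 223\right) = \left(207 - 7 \left(-11 + \left(3 - \left(9 + 3 \left(-2\right)\right)\right)\right)\right) \left(138 - 223\right) = \left(207 - 7 \left(-11 + \left(3 - \left(9 - 6\right)\right)\right)\right) \left(138 - 223\right) = \left(207 - 7 \left(-11 + \left(3 - 3\right)\right)\right) \left(138 - 223\right) = \left(207 - 7 \left(-11 + \left(3 - 3\right)\right)\right) \left(-85\right) = \left(207 - 7 \left(-11 + 0\right)\right) \left(-85\right) = \left(207 - -77\right) \left(-85\right) = \left(207 + 77\right) \left(-85\right) = 284 \left(-85\right) = -24140$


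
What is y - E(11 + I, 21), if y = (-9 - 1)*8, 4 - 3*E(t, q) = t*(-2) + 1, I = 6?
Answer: -277/3 ≈ -92.333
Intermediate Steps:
E(t, q) = 1 + 2*t/3 (E(t, q) = 4/3 - (t*(-2) + 1)/3 = 4/3 - (-2*t + 1)/3 = 4/3 - (1 - 2*t)/3 = 4/3 + (-⅓ + 2*t/3) = 1 + 2*t/3)
y = -80 (y = -10*8 = -80)
y - E(11 + I, 21) = -80 - (1 + 2*(11 + 6)/3) = -80 - (1 + (⅔)*17) = -80 - (1 + 34/3) = -80 - 1*37/3 = -80 - 37/3 = -277/3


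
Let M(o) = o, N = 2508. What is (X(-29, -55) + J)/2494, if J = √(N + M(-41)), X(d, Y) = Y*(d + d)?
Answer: 55/43 + √2467/2494 ≈ 1.2990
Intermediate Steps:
X(d, Y) = 2*Y*d (X(d, Y) = Y*(2*d) = 2*Y*d)
J = √2467 (J = √(2508 - 41) = √2467 ≈ 49.669)
(X(-29, -55) + J)/2494 = (2*(-55)*(-29) + √2467)/2494 = (3190 + √2467)*(1/2494) = 55/43 + √2467/2494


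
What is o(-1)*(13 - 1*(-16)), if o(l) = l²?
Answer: 29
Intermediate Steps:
o(-1)*(13 - 1*(-16)) = (-1)²*(13 - 1*(-16)) = 1*(13 + 16) = 1*29 = 29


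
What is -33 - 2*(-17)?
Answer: 1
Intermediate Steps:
-33 - 2*(-17) = -33 + 34 = 1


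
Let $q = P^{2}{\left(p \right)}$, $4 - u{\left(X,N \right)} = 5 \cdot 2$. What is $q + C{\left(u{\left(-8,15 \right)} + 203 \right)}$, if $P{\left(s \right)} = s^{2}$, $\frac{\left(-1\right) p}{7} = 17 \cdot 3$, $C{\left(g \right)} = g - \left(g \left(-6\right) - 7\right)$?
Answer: $16243248987$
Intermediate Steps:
$u{\left(X,N \right)} = -6$ ($u{\left(X,N \right)} = 4 - 5 \cdot 2 = 4 - 10 = -6$)
$C{\left(g \right)} = 7 + 7 g$ ($C{\left(g \right)} = g - \left(- 6 g - 7\right) = g - \left(-7 - 6 g\right) = g + \left(7 + 6 g\right) = 7 + 7 g$)
$p = -357$ ($p = - 7 \cdot 17 \cdot 3 = \left(-7\right) 51 = -357$)
$q = 16243247601$ ($q = \left(\left(-357\right)^{2}\right)^{2} = 127449^{2} = 16243247601$)
$q + C{\left(u{\left(-8,15 \right)} + 203 \right)} = 16243247601 + \left(7 + 7 \left(-6 + 203\right)\right) = 16243247601 + \left(7 + 7 \cdot 197\right) = 16243247601 + \left(7 + 1379\right) = 16243247601 + 1386 = 16243248987$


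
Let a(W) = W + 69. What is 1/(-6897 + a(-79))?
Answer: -1/6907 ≈ -0.00014478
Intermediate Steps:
a(W) = 69 + W
1/(-6897 + a(-79)) = 1/(-6897 + (69 - 79)) = 1/(-6897 - 10) = 1/(-6907) = -1/6907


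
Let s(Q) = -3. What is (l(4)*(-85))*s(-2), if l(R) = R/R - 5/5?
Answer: 0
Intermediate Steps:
l(R) = 0 (l(R) = 1 - 5*⅕ = 1 - 1 = 0)
(l(4)*(-85))*s(-2) = (0*(-85))*(-3) = 0*(-3) = 0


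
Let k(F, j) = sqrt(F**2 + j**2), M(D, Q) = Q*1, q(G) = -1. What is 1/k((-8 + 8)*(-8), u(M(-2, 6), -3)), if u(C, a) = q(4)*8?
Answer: 1/8 ≈ 0.12500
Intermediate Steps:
M(D, Q) = Q
u(C, a) = -8 (u(C, a) = -1*8 = -8)
1/k((-8 + 8)*(-8), u(M(-2, 6), -3)) = 1/(sqrt(((-8 + 8)*(-8))**2 + (-8)**2)) = 1/(sqrt((0*(-8))**2 + 64)) = 1/(sqrt(0**2 + 64)) = 1/(sqrt(0 + 64)) = 1/(sqrt(64)) = 1/8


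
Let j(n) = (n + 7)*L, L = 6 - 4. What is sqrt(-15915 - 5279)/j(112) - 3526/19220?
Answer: -1763/9610 + I*sqrt(21194)/238 ≈ -0.18345 + 0.61169*I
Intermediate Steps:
L = 2
j(n) = 14 + 2*n (j(n) = (n + 7)*2 = (7 + n)*2 = 14 + 2*n)
sqrt(-15915 - 5279)/j(112) - 3526/19220 = sqrt(-15915 - 5279)/(14 + 2*112) - 3526/19220 = sqrt(-21194)/(14 + 224) - 3526*1/19220 = (I*sqrt(21194))/238 - 1763/9610 = (I*sqrt(21194))*(1/238) - 1763/9610 = I*sqrt(21194)/238 - 1763/9610 = -1763/9610 + I*sqrt(21194)/238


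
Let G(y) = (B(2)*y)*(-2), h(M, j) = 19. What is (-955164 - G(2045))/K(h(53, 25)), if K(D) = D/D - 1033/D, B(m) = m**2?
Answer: 8918638/507 ≈ 17591.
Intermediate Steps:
K(D) = 1 - 1033/D
G(y) = -8*y (G(y) = (2**2*y)*(-2) = (4*y)*(-2) = -8*y)
(-955164 - G(2045))/K(h(53, 25)) = (-955164 - (-8)*2045)/(((-1033 + 19)/19)) = (-955164 - 1*(-16360))/(((1/19)*(-1014))) = (-955164 + 16360)/(-1014/19) = -938804*(-19/1014) = 8918638/507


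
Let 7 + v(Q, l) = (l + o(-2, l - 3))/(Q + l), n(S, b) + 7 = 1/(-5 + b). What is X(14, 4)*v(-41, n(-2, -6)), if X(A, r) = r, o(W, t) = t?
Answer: -14056/529 ≈ -26.571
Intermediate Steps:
n(S, b) = -7 + 1/(-5 + b)
v(Q, l) = -7 + (-3 + 2*l)/(Q + l) (v(Q, l) = -7 + (l + (l - 3))/(Q + l) = -7 + (l + (-3 + l))/(Q + l) = -7 + (-3 + 2*l)/(Q + l))
X(14, 4)*v(-41, n(-2, -6)) = 4*((-3 - 7*(-41) - 5*(36 - 7*(-6))/(-5 - 6))/(-41 + (36 - 7*(-6))/(-5 - 6))) = 4*((-3 + 287 - 5*(36 + 42)/(-11))/(-41 + (36 + 42)/(-11))) = 4*((-3 + 287 - (-5)*78/11)/(-41 - 1/11*78)) = 4*((-3 + 287 - 5*(-78/11))/(-41 - 78/11)) = 4*((-3 + 287 + 390/11)/(-529/11)) = 4*(-11/529*3514/11) = 4*(-3514/529) = -14056/529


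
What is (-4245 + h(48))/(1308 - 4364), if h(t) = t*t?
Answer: 1941/3056 ≈ 0.63514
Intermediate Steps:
h(t) = t²
(-4245 + h(48))/(1308 - 4364) = (-4245 + 48²)/(1308 - 4364) = (-4245 + 2304)/(-3056) = -1941*(-1/3056) = 1941/3056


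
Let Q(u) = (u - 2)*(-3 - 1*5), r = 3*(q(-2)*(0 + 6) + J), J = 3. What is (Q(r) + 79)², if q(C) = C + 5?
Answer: 167281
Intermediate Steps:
q(C) = 5 + C
r = 63 (r = 3*((5 - 2)*(0 + 6) + 3) = 3*(3*6 + 3) = 3*(18 + 3) = 3*21 = 63)
Q(u) = 16 - 8*u (Q(u) = (-2 + u)*(-3 - 5) = (-2 + u)*(-8) = 16 - 8*u)
(Q(r) + 79)² = ((16 - 8*63) + 79)² = ((16 - 504) + 79)² = (-488 + 79)² = (-409)² = 167281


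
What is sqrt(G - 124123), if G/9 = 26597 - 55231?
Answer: I*sqrt(381829) ≈ 617.92*I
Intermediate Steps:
G = -257706 (G = 9*(26597 - 55231) = 9*(-28634) = -257706)
sqrt(G - 124123) = sqrt(-257706 - 124123) = sqrt(-381829) = I*sqrt(381829)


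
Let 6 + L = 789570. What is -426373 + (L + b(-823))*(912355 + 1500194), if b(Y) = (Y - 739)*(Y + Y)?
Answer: 8107650343811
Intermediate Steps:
L = 789564 (L = -6 + 789570 = 789564)
b(Y) = 2*Y*(-739 + Y) (b(Y) = (-739 + Y)*(2*Y) = 2*Y*(-739 + Y))
-426373 + (L + b(-823))*(912355 + 1500194) = -426373 + (789564 + 2*(-823)*(-739 - 823))*(912355 + 1500194) = -426373 + (789564 + 2*(-823)*(-1562))*2412549 = -426373 + (789564 + 2571052)*2412549 = -426373 + 3360616*2412549 = -426373 + 8107650770184 = 8107650343811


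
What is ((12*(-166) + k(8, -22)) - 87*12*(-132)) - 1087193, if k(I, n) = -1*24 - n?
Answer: -951379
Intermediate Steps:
k(I, n) = -24 - n
((12*(-166) + k(8, -22)) - 87*12*(-132)) - 1087193 = ((12*(-166) + (-24 - 1*(-22))) - 87*12*(-132)) - 1087193 = ((-1992 + (-24 + 22)) - 1044*(-132)) - 1087193 = ((-1992 - 2) + 137808) - 1087193 = (-1994 + 137808) - 1087193 = 135814 - 1087193 = -951379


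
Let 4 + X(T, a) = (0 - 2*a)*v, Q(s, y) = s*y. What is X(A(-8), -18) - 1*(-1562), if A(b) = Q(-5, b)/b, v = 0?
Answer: 1558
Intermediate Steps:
A(b) = -5 (A(b) = (-5*b)/b = -5)
X(T, a) = -4 (X(T, a) = -4 + (0 - 2*a)*0 = -4 - 2*a*0 = -4 + 0 = -4)
X(A(-8), -18) - 1*(-1562) = -4 - 1*(-1562) = -4 + 1562 = 1558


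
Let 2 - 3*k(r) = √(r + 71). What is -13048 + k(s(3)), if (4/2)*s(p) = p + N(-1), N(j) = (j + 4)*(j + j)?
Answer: -39142/3 - √278/6 ≈ -13050.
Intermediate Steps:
N(j) = 2*j*(4 + j) (N(j) = (4 + j)*(2*j) = 2*j*(4 + j))
s(p) = -3 + p/2 (s(p) = (p + 2*(-1)*(4 - 1))/2 = (p + 2*(-1)*3)/2 = (p - 6)/2 = (-6 + p)/2 = -3 + p/2)
k(r) = ⅔ - √(71 + r)/3 (k(r) = ⅔ - √(r + 71)/3 = ⅔ - √(71 + r)/3)
-13048 + k(s(3)) = -13048 + (⅔ - √(71 + (-3 + (½)*3))/3) = -13048 + (⅔ - √(71 + (-3 + 3/2))/3) = -13048 + (⅔ - √(71 - 3/2)/3) = -13048 + (⅔ - √278/6) = -39142/3 - √278/6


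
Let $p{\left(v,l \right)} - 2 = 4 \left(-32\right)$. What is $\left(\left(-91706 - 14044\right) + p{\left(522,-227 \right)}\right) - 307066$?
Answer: $-412942$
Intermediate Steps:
$p{\left(v,l \right)} = -126$ ($p{\left(v,l \right)} = 2 + 4 \left(-32\right) = 2 - 128 = -126$)
$\left(\left(-91706 - 14044\right) + p{\left(522,-227 \right)}\right) - 307066 = \left(\left(-91706 - 14044\right) - 126\right) - 307066 = \left(-105750 - 126\right) - 307066 = -105876 - 307066 = -412942$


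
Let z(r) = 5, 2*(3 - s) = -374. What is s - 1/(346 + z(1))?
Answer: 66689/351 ≈ 190.00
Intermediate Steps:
s = 190 (s = 3 - ½*(-374) = 3 + 187 = 190)
s - 1/(346 + z(1)) = 190 - 1/(346 + 5) = 190 - 1/351 = 66689/351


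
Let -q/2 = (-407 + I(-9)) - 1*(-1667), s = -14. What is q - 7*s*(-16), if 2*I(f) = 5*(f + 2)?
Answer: -4053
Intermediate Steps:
I(f) = 5 + 5*f/2 (I(f) = (5*(f + 2))/2 = (5*(2 + f))/2 = (10 + 5*f)/2 = 5 + 5*f/2)
q = -2485 (q = -2*((-407 + (5 + (5/2)*(-9))) - 1*(-1667)) = -2*((-407 + (5 - 45/2)) + 1667) = -2*((-407 - 35/2) + 1667) = -2*(-849/2 + 1667) = -2*2485/2 = -2485)
q - 7*s*(-16) = -2485 - 7*(-14)*(-16) = -2485 - (-98)*(-16) = -2485 - 1*1568 = -2485 - 1568 = -4053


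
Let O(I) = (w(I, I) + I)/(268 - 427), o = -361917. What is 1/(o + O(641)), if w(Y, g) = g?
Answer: -159/57546085 ≈ -2.7630e-6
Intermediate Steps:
O(I) = -2*I/159 (O(I) = (I + I)/(268 - 427) = (2*I)/(-159) = (2*I)*(-1/159) = -2*I/159)
1/(o + O(641)) = 1/(-361917 - 2/159*641) = 1/(-361917 - 1282/159) = 1/(-57546085/159) = -159/57546085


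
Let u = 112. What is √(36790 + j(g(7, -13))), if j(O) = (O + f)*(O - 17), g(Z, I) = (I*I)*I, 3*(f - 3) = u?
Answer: 5*√192466 ≈ 2193.5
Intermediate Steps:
f = 121/3 (f = 3 + (⅓)*112 = 3 + 112/3 = 121/3 ≈ 40.333)
g(Z, I) = I³ (g(Z, I) = I²*I = I³)
j(O) = (-17 + O)*(121/3 + O) (j(O) = (O + 121/3)*(O - 17) = (121/3 + O)*(-17 + O) = (-17 + O)*(121/3 + O))
√(36790 + j(g(7, -13))) = √(36790 + (-2057/3 + ((-13)³)² + (70/3)*(-13)³)) = √(36790 + (-2057/3 + (-2197)² + (70/3)*(-2197))) = √(36790 + (-2057/3 + 4826809 - 153790/3)) = √(36790 + 4774860) = √4811650 = 5*√192466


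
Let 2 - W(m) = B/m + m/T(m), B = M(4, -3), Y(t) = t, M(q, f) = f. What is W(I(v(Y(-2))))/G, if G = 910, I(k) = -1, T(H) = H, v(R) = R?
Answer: -1/455 ≈ -0.0021978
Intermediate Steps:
B = -3
W(m) = 1 + 3/m (W(m) = 2 - (-3/m + m/m) = 2 - (-3/m + 1) = 2 - (1 - 3/m) = 2 + (-1 + 3/m) = 1 + 3/m)
W(I(v(Y(-2))))/G = ((3 - 1)/(-1))/910 = -1*2*(1/910) = -2*1/910 = -1/455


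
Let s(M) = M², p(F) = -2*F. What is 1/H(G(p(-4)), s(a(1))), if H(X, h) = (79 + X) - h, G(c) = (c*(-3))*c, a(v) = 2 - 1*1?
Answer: -1/114 ≈ -0.0087719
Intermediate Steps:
a(v) = 1 (a(v) = 2 - 1 = 1)
G(c) = -3*c² (G(c) = (-3*c)*c = -3*c²)
H(X, h) = 79 + X - h
1/H(G(p(-4)), s(a(1))) = 1/(79 - 3*(-2*(-4))² - 1*1²) = 1/(79 - 3*8² - 1*1) = 1/(79 - 3*64 - 1) = 1/(79 - 192 - 1) = 1/(-114) = -1/114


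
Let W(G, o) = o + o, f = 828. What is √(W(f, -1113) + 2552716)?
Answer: √2550490 ≈ 1597.0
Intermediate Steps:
W(G, o) = 2*o
√(W(f, -1113) + 2552716) = √(2*(-1113) + 2552716) = √(-2226 + 2552716) = √2550490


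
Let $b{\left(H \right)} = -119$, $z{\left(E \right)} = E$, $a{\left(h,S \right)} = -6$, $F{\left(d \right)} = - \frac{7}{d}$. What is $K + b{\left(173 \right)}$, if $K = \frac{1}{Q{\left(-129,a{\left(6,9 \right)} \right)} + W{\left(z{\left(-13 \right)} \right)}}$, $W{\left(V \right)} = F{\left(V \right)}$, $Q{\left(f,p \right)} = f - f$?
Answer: $- \frac{820}{7} \approx -117.14$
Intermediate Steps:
$Q{\left(f,p \right)} = 0$
$W{\left(V \right)} = - \frac{7}{V}$
$K = \frac{13}{7}$ ($K = \frac{1}{0 - \frac{7}{-13}} = \frac{1}{0 - - \frac{7}{13}} = \frac{1}{0 + \frac{7}{13}} = \frac{1}{\frac{7}{13}} = \frac{13}{7} \approx 1.8571$)
$K + b{\left(173 \right)} = \frac{13}{7} - 119 = - \frac{820}{7}$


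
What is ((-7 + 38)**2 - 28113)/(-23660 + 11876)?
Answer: 3394/1473 ≈ 2.3041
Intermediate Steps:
((-7 + 38)**2 - 28113)/(-23660 + 11876) = (31**2 - 28113)/(-11784) = (961 - 28113)*(-1/11784) = -27152*(-1/11784) = 3394/1473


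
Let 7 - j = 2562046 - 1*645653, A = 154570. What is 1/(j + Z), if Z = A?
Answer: -1/1761816 ≈ -5.6760e-7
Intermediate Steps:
Z = 154570
j = -1916386 (j = 7 - (2562046 - 1*645653) = 7 - (2562046 - 645653) = 7 - 1*1916393 = 7 - 1916393 = -1916386)
1/(j + Z) = 1/(-1916386 + 154570) = 1/(-1761816) = -1/1761816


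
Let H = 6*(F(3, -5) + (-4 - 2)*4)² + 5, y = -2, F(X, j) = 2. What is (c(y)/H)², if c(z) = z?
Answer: 4/8462281 ≈ 4.7269e-7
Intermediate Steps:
H = 2909 (H = 6*(2 + (-4 - 2)*4)² + 5 = 6*(2 - 6*4)² + 5 = 6*(2 - 24)² + 5 = 6*(-22)² + 5 = 6*484 + 5 = 2904 + 5 = 2909)
(c(y)/H)² = (-2/2909)² = 4/8462281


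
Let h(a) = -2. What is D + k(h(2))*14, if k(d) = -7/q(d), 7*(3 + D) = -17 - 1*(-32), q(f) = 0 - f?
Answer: -349/7 ≈ -49.857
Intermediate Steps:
q(f) = -f
D = -6/7 (D = -3 + (-17 - 1*(-32))/7 = -3 + (-17 + 32)/7 = -3 + (⅐)*15 = -3 + 15/7 = -6/7 ≈ -0.85714)
k(d) = 7/d (k(d) = -7*(-1/d) = -(-7)/d = 7/d)
D + k(h(2))*14 = -6/7 + (7/(-2))*14 = -6/7 + (7*(-½))*14 = -6/7 - 7/2*14 = -6/7 - 49 = -349/7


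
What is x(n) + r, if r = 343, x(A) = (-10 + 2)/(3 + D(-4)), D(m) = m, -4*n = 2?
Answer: 351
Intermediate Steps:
n = -1/2 (n = -1/4*2 = -1/2 ≈ -0.50000)
x(A) = 8 (x(A) = (-10 + 2)/(3 - 4) = -8/(-1) = -8*(-1) = 8)
x(n) + r = 8 + 343 = 351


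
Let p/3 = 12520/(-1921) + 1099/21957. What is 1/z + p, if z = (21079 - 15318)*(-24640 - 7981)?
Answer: -51265397050586640/2642252135014219 ≈ -19.402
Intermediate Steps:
z = -187929581 (z = 5761*(-32621) = -187929581)
p = -272790461/14059799 (p = 3*(12520/(-1921) + 1099/21957) = 3*(12520*(-1/1921) + 1099*(1/21957)) = 3*(-12520/1921 + 1099/21957) = 3*(-272790461/42179397) = -272790461/14059799 ≈ -19.402)
1/z + p = 1/(-187929581) - 272790461/14059799 = -1/187929581 - 272790461/14059799 = -51265397050586640/2642252135014219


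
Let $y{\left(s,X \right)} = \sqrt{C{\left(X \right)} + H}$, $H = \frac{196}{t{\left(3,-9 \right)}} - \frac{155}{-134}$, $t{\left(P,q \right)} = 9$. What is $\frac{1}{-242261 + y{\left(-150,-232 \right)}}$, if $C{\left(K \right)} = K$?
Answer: $- \frac{292166766}{70780613150059} - \frac{3 i \sqrt{33785822}}{70780613150059} \approx -4.1278 \cdot 10^{-6} - 2.4636 \cdot 10^{-10} i$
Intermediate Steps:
$H = \frac{27659}{1206}$ ($H = \frac{196}{9} - \frac{155}{-134} = 196 \cdot \frac{1}{9} - - \frac{155}{134} = \frac{196}{9} + \frac{155}{134} = \frac{27659}{1206} \approx 22.935$)
$y{\left(s,X \right)} = \sqrt{\frac{27659}{1206} + X}$ ($y{\left(s,X \right)} = \sqrt{X + \frac{27659}{1206}} = \sqrt{\frac{27659}{1206} + X}$)
$\frac{1}{-242261 + y{\left(-150,-232 \right)}} = \frac{1}{-242261 + \frac{\sqrt{3706306 + 161604 \left(-232\right)}}{402}} = \frac{1}{-242261 + \frac{\sqrt{3706306 - 37492128}}{402}} = \frac{1}{-242261 + \frac{\sqrt{-33785822}}{402}} = \frac{1}{-242261 + \frac{i \sqrt{33785822}}{402}}$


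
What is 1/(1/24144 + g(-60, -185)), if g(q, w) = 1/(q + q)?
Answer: -120720/1001 ≈ -120.60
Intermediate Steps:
g(q, w) = 1/(2*q)
1/(1/24144 + g(-60, -185)) = 1/(1/24144 + (1/2)/(-60)) = 1/(1/24144 + (1/2)*(-1/60)) = 1/(1/24144 - 1/120) = 1/(-1001/120720) = -120720/1001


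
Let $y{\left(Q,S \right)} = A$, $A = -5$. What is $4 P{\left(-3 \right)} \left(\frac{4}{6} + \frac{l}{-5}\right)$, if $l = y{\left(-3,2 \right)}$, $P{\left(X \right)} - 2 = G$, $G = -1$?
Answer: $\frac{20}{3} \approx 6.6667$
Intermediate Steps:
$y{\left(Q,S \right)} = -5$
$P{\left(X \right)} = 1$ ($P{\left(X \right)} = 2 - 1 = 1$)
$l = -5$
$4 P{\left(-3 \right)} \left(\frac{4}{6} + \frac{l}{-5}\right) = 4 \cdot 1 \left(\frac{4}{6} - \frac{5}{-5}\right) = 4 \left(4 \cdot \frac{1}{6} - -1\right) = 4 \left(\frac{2}{3} + 1\right) = 4 \cdot \frac{5}{3} = \frac{20}{3}$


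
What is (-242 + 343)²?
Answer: 10201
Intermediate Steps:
(-242 + 343)² = 101² = 10201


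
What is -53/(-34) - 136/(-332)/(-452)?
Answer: 248399/159443 ≈ 1.5579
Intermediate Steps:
-53/(-34) - 136/(-332)/(-452) = -53*(-1/34) - 136*(-1/332)*(-1/452) = 53/34 + (34/83)*(-1/452) = 53/34 - 17/18758 = 248399/159443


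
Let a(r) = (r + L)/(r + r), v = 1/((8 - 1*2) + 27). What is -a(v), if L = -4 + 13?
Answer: -149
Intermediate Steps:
L = 9
v = 1/33 (v = 1/((8 - 2) + 27) = 1/(6 + 27) = 1/33 ≈ 0.030303)
a(r) = (9 + r)/(2*r) (a(r) = (r + 9)/(r + r) = (9 + r)/((2*r)) = (9 + r)*(1/(2*r)) = (9 + r)/(2*r))
-a(v) = -(9 + 1/33)/(2*1/33) = -33*298/(2*33) = -1*149 = -149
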